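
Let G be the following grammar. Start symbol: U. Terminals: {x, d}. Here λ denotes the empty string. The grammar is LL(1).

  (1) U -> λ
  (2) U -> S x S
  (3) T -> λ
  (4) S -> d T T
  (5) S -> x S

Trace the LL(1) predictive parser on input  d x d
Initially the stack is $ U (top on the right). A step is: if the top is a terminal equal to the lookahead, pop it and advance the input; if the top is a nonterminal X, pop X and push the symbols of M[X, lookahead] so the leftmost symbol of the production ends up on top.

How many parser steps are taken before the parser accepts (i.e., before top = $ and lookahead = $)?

10

step 1: stack=$ U  input=d x d $  — expand U -> S x S
step 2: stack=$ S x S  input=d x d $  — expand S -> d T T
step 3: stack=$ S x T T d  input=d x d $  — match d
step 4: stack=$ S x T T  input=x d $  — expand T -> λ
step 5: stack=$ S x T  input=x d $  — expand T -> λ
step 6: stack=$ S x  input=x d $  — match x
step 7: stack=$ S  input=d $  — expand S -> d T T
step 8: stack=$ T T d  input=d $  — match d
step 9: stack=$ T T  input=$  — expand T -> λ
step 10: stack=$ T  input=$  — expand T -> λ
Accept reached after 10 steps.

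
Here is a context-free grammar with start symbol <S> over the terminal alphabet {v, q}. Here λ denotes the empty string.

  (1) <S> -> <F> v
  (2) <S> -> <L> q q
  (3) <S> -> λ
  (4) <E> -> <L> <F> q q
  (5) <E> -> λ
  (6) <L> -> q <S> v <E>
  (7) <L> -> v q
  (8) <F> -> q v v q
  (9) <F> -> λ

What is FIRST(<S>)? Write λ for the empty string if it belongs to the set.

{λ, q, v}

FIRST(<L>): from <L>->q <S> v <E> we get {q}; from <L>->v q we get {v}. So FIRST(<L>) = {q, v}.
FIRST(<F>): from <F>->q v v q we get {q}; from <F>->λ we get {λ}. So FIRST(<F>) = {λ, q}.
FIRST(<S>): from <S>-><F> v we get {q, v}; from <S>-><L> q q we get {q, v}; from <S>->λ we get {λ}. So FIRST(<S>) = {λ, q, v}.
FIRST(<E>): from <E>-><L> <F> q q we get {q, v}; from <E>->λ we get {λ}. So FIRST(<E>) = {λ, q, v}.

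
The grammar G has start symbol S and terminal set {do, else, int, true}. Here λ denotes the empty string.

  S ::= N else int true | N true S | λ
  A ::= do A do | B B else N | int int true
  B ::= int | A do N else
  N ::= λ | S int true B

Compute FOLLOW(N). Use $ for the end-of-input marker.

{do, else, true}

FIRST(S): from S::=N else int true we get {else, int, true}; from S::=N true S we get {else, int, true}; from S::=λ we get {λ}. So FIRST(S) = {λ, else, int, true}.
FIRST(N): from N::=λ we get {λ}; from N::=S int true B we get {else, int, true}. So FIRST(N) = {λ, else, int, true}.
FIRST(A): from A::=do A do we get {do}; from A::=B B else N we get {do, int}; from A::=int int true we get {int}. So FIRST(A) = {do, int}.
FIRST(B): from B::=int we get {int}; from B::=A do N else we get {do, int}. So FIRST(B) = {do, int}.
FOLLOW(S) includes $ since S is the start symbol.
FOLLOW(S): in S::=N true S, the suffix after S is empty (adds nothing new); in N::=S int true B, S is followed by int true B with FIRST {int}. Thus FOLLOW(S) = {$, int}.
FOLLOW(A): in A::=do A do, A is followed by do with FIRST {do}; in B::=A do N else, A is followed by do N else with FIRST {do}. Thus FOLLOW(A) = {do}.
FOLLOW(N): in S::=N else int true, N is followed by else int true with FIRST {else}; in S::=N true S, N is followed by true S with FIRST {true}; in A::=B B else N, the suffix after N is empty, so FOLLOW(N) ⊇ FOLLOW(A) = {do}; in B::=A do N else, N is followed by else with FIRST {else}. Thus FOLLOW(N) = {do, else, true}.
FOLLOW(B): in A::=B B else N (occurrence 1), B is followed by B else N with FIRST {do, int}; in A::=B B else N (occurrence 2), B is followed by else N with FIRST {else}; in N::=S int true B, the suffix after B is empty, so FOLLOW(B) ⊇ FOLLOW(N) = {do, else, true}. Thus FOLLOW(B) = {do, else, int, true}.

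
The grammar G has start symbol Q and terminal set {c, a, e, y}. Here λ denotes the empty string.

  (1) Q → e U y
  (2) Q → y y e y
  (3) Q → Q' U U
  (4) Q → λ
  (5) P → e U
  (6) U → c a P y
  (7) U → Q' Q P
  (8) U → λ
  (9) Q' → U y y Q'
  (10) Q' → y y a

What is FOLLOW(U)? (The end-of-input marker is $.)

FIRST(P): from P→e U we get {e}. So FIRST(P) = {e}.
FIRST(Q): from Q→e U y we get {e}; from Q→y y e y we get {y}; from Q→Q' U U we get {c, y}; from Q→λ we get {λ}. So FIRST(Q) = {λ, c, e, y}.
FIRST(U): from U→c a P y we get {c}; from U→Q' Q P we get {c, y}; from U→λ we get {λ}. So FIRST(U) = {λ, c, y}.
FIRST(Q'): from Q'→U y y Q' we get {c, y}; from Q'→y y a we get {y}. So FIRST(Q') = {c, y}.
FOLLOW(Q) includes $ since Q is the start symbol.
FOLLOW(Q): in U→Q' Q P, Q is followed by P with FIRST {e}. Thus FOLLOW(Q) = {$, e}.
FOLLOW(Q'): in Q→Q' U U, Q' is followed by U U with FIRST {λ, c, y}; in Q→Q' U U, the suffix after Q' is nullable, so FOLLOW(Q') ⊇ FOLLOW(Q) = {$, e}; in U→Q' Q P, Q' is followed by Q P with FIRST {c, e, y}; in Q'→U y y Q', the suffix after Q' is empty (adds nothing new). Thus FOLLOW(Q') = {$, c, e, y}.
FOLLOW(P): in U→c a P y, P is followed by y with FIRST {y}; in U→Q' Q P, the suffix after P is empty, so FOLLOW(P) ⊇ FOLLOW(U) = {$, c, e, y}. Thus FOLLOW(P) = {$, c, e, y}.
FOLLOW(U): in Q→e U y, U is followed by y with FIRST {y}; in Q→Q' U U (occurrence 1), U is followed by U with FIRST {λ, c, y}; in Q→Q' U U (occurrence 1), the suffix after U is nullable, so FOLLOW(U) ⊇ FOLLOW(Q) = {$, e}; in Q→Q' U U (occurrence 2), the suffix after U is empty, so FOLLOW(U) ⊇ FOLLOW(Q) = {$, e}; in P→e U, the suffix after U is empty, so FOLLOW(U) ⊇ FOLLOW(P) = {$, c, e, y}; in Q'→U y y Q', U is followed by y y Q' with FIRST {y}. Thus FOLLOW(U) = {$, c, e, y}.

{$, c, e, y}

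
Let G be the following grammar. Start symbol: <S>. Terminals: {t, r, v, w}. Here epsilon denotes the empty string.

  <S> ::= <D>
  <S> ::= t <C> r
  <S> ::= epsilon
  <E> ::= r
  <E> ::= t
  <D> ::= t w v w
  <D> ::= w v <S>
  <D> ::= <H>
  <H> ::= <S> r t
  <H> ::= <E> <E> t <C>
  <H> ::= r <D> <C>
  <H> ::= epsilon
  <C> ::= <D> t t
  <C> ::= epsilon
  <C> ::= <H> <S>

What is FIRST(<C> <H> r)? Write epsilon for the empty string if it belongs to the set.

FIRST(<E>) = {r, t}
FIRST(<S>) = {epsilon, r, t, w}  (via <D>)
FIRST(<H>) = {epsilon, r, t, w}  (via <S> r t, <E> <E> t <C>)
FIRST(<D>) = {epsilon, r, t, w}  (via <H>)
FIRST(<C>) = {epsilon, r, t, w}  (via <D> t t, <H> <S>)
FIRST(<C> <H> r): take FIRST of each symbol in turn, carrying on past any symbol whose FIRST contains epsilon; result {r, t, w}.

{r, t, w}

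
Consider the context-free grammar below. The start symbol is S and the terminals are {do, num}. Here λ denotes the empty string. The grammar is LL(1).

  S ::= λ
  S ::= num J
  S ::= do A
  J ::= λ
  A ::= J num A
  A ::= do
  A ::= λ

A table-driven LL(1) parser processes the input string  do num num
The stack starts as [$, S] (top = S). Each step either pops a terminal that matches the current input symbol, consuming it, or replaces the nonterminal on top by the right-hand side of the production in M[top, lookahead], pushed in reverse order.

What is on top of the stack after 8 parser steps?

A

     Stack      Input         Action
  1  $ S        do num num $  expand S ::= do A
  2  $ A do     do num num $  match do
  3  $ A        num num $     expand A ::= J num A
  4  $ A num J  num num $     expand J ::= λ
  5  $ A num    num num $     match num
  6  $ A        num $         expand A ::= J num A
  7  $ A num J  num $         expand J ::= λ
  8  $ A num    num $         match num
Stack after step 8: $ A (top = A).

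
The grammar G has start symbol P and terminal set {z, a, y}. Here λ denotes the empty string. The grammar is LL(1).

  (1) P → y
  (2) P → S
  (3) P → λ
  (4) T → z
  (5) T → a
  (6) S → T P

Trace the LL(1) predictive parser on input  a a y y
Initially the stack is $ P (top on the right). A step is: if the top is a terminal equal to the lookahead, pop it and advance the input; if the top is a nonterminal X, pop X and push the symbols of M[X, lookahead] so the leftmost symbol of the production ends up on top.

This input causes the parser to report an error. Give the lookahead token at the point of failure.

      Stack  Input      Action
   1  $ P    a a y y $  expand P → S
   2  $ S    a a y y $  expand S → T P
   3  $ P T  a a y y $  expand T → a
   4  $ P a  a a y y $  match a
   5  $ P    a y y $    expand P → S
   6  $ S    a y y $    expand S → T P
   7  $ P T  a y y $    expand T → a
   8  $ P a  a y y $    match a
   9  $ P    y y $      expand P → y
  10  $ y    y y $      match y
  11  $      y $        error: stack empty but input remains

y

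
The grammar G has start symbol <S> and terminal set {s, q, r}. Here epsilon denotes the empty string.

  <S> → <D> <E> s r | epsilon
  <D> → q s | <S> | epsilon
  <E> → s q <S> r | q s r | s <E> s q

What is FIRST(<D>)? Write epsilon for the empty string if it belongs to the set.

{epsilon, q, s}

FIRST(<E>) = {q, s}
FIRST(<S>) = {epsilon, q, s}  (via <D> <E> s r)
FIRST(<D>) = {epsilon, q, s}  (via <S>)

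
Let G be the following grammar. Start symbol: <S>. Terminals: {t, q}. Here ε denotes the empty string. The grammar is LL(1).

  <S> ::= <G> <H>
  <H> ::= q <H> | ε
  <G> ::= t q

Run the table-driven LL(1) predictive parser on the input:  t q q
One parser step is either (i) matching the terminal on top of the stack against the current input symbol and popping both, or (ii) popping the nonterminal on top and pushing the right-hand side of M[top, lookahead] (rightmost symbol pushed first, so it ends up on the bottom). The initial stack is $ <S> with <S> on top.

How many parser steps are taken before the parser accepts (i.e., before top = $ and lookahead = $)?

     Stack      Input    Action
  1  $ <S>      t q q $  expand <S> ::= <G> <H>
  2  $ <H> <G>  t q q $  expand <G> ::= t q
  3  $ <H> q t  t q q $  match t
  4  $ <H> q    q q $    match q
  5  $ <H>      q $      expand <H> ::= q <H>
  6  $ <H> q    q $      match q
  7  $ <H>      $        expand <H> ::= ε
Accept reached after 7 steps.

7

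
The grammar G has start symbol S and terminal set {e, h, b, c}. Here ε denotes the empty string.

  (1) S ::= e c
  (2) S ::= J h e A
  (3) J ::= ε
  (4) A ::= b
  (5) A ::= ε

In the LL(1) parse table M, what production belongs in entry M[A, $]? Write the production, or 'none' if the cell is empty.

FIRST(J): from J::=ε we get {ε}. So FIRST(J) = {ε}.
FIRST(A): from A::=b we get {b}; from A::=ε we get {ε}. So FIRST(A) = {ε, b}.
FIRST(S): from S::=e c we get {e}; from S::=J h e A we get {h}. So FIRST(S) = {e, h}.
FOLLOW(S) includes $ since S is the start symbol.
FOLLOW(S): S appears on no right-hand side. Thus FOLLOW(S) = {$}.
FOLLOW(A): in S::=J h e A, the suffix after A is empty, so FOLLOW(A) ⊇ FOLLOW(S) = {$}. Thus FOLLOW(A) = {$}.
For A ::= b: FIRST(b) = {b}, so it goes in M[A, t] for t ∈ {b}.
For A ::= ε: FIRST(ε) = {ε}, so it goes in M[A, t] for t ∈ {}; since ε ∈ FIRST, also for every t ∈ FOLLOW(A) = {$}.

A ::= ε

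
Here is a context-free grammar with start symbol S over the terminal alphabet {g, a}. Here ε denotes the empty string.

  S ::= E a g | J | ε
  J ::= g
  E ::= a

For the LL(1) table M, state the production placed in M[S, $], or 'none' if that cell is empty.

S ::= ε

FIRST(J) = {g}
FIRST(E) = {a}
FIRST(S) = {ε, a, g}  (via E a g, J)
FOLLOW(S) includes $ since S is the start symbol.
FOLLOW(S): S appears on no right-hand side. Thus FOLLOW(S) = {$}.
For S ::= E a g: FIRST(E a g) = {a}, so it goes in M[S, t] for t ∈ {a}.
For S ::= J: FIRST(J) = {g}, so it goes in M[S, t] for t ∈ {g}.
For S ::= ε: FIRST(ε) = {ε}, so it goes in M[S, t] for t ∈ {}; since ε ∈ FIRST, also for every t ∈ FOLLOW(S) = {$}.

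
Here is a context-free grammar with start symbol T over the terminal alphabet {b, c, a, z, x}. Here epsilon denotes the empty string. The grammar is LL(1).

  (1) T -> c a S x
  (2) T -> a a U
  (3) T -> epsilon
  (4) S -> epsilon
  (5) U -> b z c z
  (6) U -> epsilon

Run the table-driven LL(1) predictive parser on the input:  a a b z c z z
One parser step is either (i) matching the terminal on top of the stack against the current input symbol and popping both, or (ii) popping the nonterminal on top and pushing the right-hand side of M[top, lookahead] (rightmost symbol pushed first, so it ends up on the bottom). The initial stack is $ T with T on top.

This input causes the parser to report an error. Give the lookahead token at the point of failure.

z

step 1: stack=$ T  input=a a b z c z z $  — expand T -> a a U
step 2: stack=$ U a a  input=a a b z c z z $  — match a
step 3: stack=$ U a  input=a b z c z z $  — match a
step 4: stack=$ U  input=b z c z z $  — expand U -> b z c z
step 5: stack=$ z c z b  input=b z c z z $  — match b
step 6: stack=$ z c z  input=z c z z $  — match z
step 7: stack=$ z c  input=c z z $  — match c
step 8: stack=$ z  input=z z $  — match z
step 9: stack=$  input=z $  — error: stack empty but input remains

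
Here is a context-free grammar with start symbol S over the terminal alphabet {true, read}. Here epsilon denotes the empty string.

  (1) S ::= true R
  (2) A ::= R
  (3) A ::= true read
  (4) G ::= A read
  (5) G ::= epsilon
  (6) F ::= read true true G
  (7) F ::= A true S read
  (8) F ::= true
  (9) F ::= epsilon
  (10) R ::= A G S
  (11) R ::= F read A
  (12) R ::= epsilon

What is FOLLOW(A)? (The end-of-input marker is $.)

{$, read, true}

FIRST(S) = {true}
FIRST(A) = {epsilon, read, true}  (via R)
FIRST(G) = {epsilon, read, true}  (via A read)
FIRST(F) = {epsilon, read, true}  (via A true S read)
FIRST(R) = {epsilon, read, true}  (via A G S, F read A)
FOLLOW(S) includes $ since S is the start symbol.
FOLLOW(F): in R::=F read A, F is followed by read A with FIRST {read}. Thus FOLLOW(F) = {read}.
FOLLOW(G): in F::=read true true G, the suffix after G is empty, so FOLLOW(G) ⊇ FOLLOW(F) = {read}; in R::=A G S, G is followed by S with FIRST {true}. Thus FOLLOW(G) = {read, true}.
FOLLOW(S): in F::=A true S read, S is followed by read with FIRST {read}; in R::=A G S, the suffix after S is empty, so FOLLOW(S) ⊇ FOLLOW(R) = {$, read, true}. Thus FOLLOW(S) = {$, read, true}.
FOLLOW(A): in G::=A read, A is followed by read with FIRST {read}; in F::=A true S read, A is followed by true S read with FIRST {true}; in R::=A G S, A is followed by G S with FIRST {read, true}; in R::=F read A, the suffix after A is empty, so FOLLOW(A) ⊇ FOLLOW(R) = {$, read, true}. Thus FOLLOW(A) = {$, read, true}.
FOLLOW(R): in S::=true R, the suffix after R is empty, so FOLLOW(R) ⊇ FOLLOW(S) = {$, read, true}; in A::=R, the suffix after R is empty, so FOLLOW(R) ⊇ FOLLOW(A) = {$, read, true}. Thus FOLLOW(R) = {$, read, true}.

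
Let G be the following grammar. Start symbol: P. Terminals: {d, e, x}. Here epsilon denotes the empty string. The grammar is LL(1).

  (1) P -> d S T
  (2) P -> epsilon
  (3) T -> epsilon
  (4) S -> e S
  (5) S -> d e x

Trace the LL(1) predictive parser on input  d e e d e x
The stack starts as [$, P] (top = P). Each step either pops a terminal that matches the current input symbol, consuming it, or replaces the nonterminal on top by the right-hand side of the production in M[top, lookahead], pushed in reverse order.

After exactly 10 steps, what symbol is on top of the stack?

step 1: stack=$ P  input=d e e d e x $  — expand P -> d S T
step 2: stack=$ T S d  input=d e e d e x $  — match d
step 3: stack=$ T S  input=e e d e x $  — expand S -> e S
step 4: stack=$ T S e  input=e e d e x $  — match e
step 5: stack=$ T S  input=e d e x $  — expand S -> e S
step 6: stack=$ T S e  input=e d e x $  — match e
step 7: stack=$ T S  input=d e x $  — expand S -> d e x
step 8: stack=$ T x e d  input=d e x $  — match d
step 9: stack=$ T x e  input=e x $  — match e
step 10: stack=$ T x  input=x $  — match x
Stack after step 10: $ T (top = T).

T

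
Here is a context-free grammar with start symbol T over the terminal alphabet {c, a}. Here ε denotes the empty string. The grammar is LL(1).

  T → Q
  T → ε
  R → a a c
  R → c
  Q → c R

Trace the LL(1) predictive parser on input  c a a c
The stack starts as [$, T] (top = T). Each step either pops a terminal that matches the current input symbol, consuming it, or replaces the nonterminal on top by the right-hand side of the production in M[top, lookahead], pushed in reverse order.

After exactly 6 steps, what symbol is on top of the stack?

step 1: stack=$ T  input=c a a c $  — expand T → Q
step 2: stack=$ Q  input=c a a c $  — expand Q → c R
step 3: stack=$ R c  input=c a a c $  — match c
step 4: stack=$ R  input=a a c $  — expand R → a a c
step 5: stack=$ c a a  input=a a c $  — match a
step 6: stack=$ c a  input=a c $  — match a
Stack after step 6: $ c (top = c).

c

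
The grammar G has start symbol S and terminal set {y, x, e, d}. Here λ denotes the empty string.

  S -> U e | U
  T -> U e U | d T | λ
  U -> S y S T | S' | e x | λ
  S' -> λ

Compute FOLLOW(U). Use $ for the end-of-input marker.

{$, d, e, y}

FIRST(S') = {λ}
FIRST(S) = {λ, e, y}  (via U e, U)
FIRST(U) = {λ, e, y}  (via S y S T, S')
FIRST(T) = {λ, d, e, y}  (via U e U)
FOLLOW(S) includes $ since S is the start symbol.
FOLLOW(S): in U->S y S T (occurrence 1), S is followed by y S T with FIRST {y}; in U->S y S T (occurrence 2), S is followed by T with FIRST {λ, d, e, y}; in U->S y S T (occurrence 2), the suffix after S is nullable, so FOLLOW(S) ⊇ FOLLOW(U) = {$, d, e, y}. Thus FOLLOW(S) = {$, d, e, y}.
FOLLOW(T): in T->d T, the suffix after T is empty (adds nothing new); in U->S y S T, the suffix after T is empty, so FOLLOW(T) ⊇ FOLLOW(U) = {$, d, e, y}. Thus FOLLOW(T) = {$, d, e, y}.
FOLLOW(U): in S->U e, U is followed by e with FIRST {e}; in S->U, the suffix after U is empty, so FOLLOW(U) ⊇ FOLLOW(S) = {$, d, e, y}; in T->U e U (occurrence 1), U is followed by e U with FIRST {e}; in T->U e U (occurrence 2), the suffix after U is empty, so FOLLOW(U) ⊇ FOLLOW(T) = {$, d, e, y}. Thus FOLLOW(U) = {$, d, e, y}.
FOLLOW(S'): in U->S', the suffix after S' is empty, so FOLLOW(S') ⊇ FOLLOW(U) = {$, d, e, y}. Thus FOLLOW(S') = {$, d, e, y}.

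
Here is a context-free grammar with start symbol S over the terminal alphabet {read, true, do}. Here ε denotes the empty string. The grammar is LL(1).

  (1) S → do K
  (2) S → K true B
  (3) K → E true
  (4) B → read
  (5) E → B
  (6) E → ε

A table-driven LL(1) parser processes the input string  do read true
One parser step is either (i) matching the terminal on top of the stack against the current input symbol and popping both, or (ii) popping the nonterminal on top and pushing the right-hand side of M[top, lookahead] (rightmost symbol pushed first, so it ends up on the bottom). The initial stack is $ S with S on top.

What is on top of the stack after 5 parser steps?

step 1: stack=$ S  input=do read true $  — expand S → do K
step 2: stack=$ K do  input=do read true $  — match do
step 3: stack=$ K  input=read true $  — expand K → E true
step 4: stack=$ true E  input=read true $  — expand E → B
step 5: stack=$ true B  input=read true $  — expand B → read
Stack after step 5: $ true read (top = read).

read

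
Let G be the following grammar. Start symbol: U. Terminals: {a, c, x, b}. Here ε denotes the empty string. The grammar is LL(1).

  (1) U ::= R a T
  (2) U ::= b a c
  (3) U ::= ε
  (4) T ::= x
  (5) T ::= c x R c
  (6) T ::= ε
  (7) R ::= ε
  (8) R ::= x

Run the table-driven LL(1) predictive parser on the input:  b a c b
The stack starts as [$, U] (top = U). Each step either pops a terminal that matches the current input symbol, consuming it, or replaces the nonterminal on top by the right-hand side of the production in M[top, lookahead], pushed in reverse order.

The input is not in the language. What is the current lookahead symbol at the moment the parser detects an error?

     Stack    Input      Action
  1  $ U      b a c b $  expand U ::= b a c
  2  $ c a b  b a c b $  match b
  3  $ c a    a c b $    match a
  4  $ c      c b $      match c
  5  $        b $        error: stack empty but input remains

b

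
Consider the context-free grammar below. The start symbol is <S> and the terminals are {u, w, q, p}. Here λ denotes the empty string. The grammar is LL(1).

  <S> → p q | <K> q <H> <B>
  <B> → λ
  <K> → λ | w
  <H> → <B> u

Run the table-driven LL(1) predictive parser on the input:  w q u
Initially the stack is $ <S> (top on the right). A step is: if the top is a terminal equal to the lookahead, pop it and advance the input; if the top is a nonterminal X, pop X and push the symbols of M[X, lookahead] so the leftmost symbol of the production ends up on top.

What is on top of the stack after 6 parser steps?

step 1: stack=$ <S>  input=w q u $  — expand <S> → <K> q <H> <B>
step 2: stack=$ <B> <H> q <K>  input=w q u $  — expand <K> → w
step 3: stack=$ <B> <H> q w  input=w q u $  — match w
step 4: stack=$ <B> <H> q  input=q u $  — match q
step 5: stack=$ <B> <H>  input=u $  — expand <H> → <B> u
step 6: stack=$ <B> u <B>  input=u $  — expand <B> → λ
Stack after step 6: $ <B> u (top = u).

u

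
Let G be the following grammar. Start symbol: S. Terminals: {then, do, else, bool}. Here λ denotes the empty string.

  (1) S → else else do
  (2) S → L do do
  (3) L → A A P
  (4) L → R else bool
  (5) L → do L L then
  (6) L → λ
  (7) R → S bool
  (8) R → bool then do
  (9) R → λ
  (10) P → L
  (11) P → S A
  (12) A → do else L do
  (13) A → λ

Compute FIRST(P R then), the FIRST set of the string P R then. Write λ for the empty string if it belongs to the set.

FIRST(A) = {λ, do}
FIRST(S) = {bool, do, else}  (via L do do)
FIRST(R) = {λ, bool, do, else}  (via S bool)
FIRST(L) = {λ, bool, do, else}  (via A A P, R else bool)
FIRST(P) = {λ, bool, do, else}  (via L, S A)
FIRST(P R then): take FIRST of each symbol in turn, carrying on past any symbol whose FIRST contains λ; result {bool, do, else, then}.

{bool, do, else, then}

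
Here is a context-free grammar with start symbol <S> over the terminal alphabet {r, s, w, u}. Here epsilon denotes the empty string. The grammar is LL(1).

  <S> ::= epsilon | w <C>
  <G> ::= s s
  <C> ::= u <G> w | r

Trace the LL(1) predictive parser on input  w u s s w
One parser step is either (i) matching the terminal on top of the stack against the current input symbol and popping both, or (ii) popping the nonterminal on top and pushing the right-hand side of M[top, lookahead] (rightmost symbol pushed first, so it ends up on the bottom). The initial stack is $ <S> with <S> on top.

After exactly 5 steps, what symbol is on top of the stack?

s

     Stack      Input        Action
  1  $ <S>      w u s s w $  expand <S> ::= w <C>
  2  $ <C> w    w u s s w $  match w
  3  $ <C>      u s s w $    expand <C> ::= u <G> w
  4  $ w <G> u  u s s w $    match u
  5  $ w <G>    s s w $      expand <G> ::= s s
Stack after step 5: $ w s s (top = s).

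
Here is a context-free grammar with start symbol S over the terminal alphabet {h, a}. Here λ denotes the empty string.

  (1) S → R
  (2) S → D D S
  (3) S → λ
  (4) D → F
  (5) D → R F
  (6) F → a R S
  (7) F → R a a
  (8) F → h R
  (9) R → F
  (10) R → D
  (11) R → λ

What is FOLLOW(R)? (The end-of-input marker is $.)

{$, a, h}

FIRST(S) = {λ, a, h}  (via R, D D S)
FIRST(D) = {a, h}  (via F, R F)
FIRST(F) = {a, h}  (via R a a)
FIRST(R) = {λ, a, h}  (via F, D)
FOLLOW(S) includes $ since S is the start symbol.
FOLLOW(S): in S→D D S, the suffix after S is empty (adds nothing new); in F→a R S, the suffix after S is empty, so FOLLOW(S) ⊇ FOLLOW(F) = {$, a, h}. Thus FOLLOW(S) = {$, a, h}.
FOLLOW(D): in S→D D S (occurrence 1), D is followed by D S with FIRST {a, h}; in S→D D S (occurrence 2), D is followed by S with FIRST {λ, a, h}; in S→D D S (occurrence 2), the suffix after D is nullable, so FOLLOW(D) ⊇ FOLLOW(S) = {$, a, h}; in R→D, the suffix after D is empty, so FOLLOW(D) ⊇ FOLLOW(R) = {$, a, h}. Thus FOLLOW(D) = {$, a, h}.
FOLLOW(F): in D→F, the suffix after F is empty, so FOLLOW(F) ⊇ FOLLOW(D) = {$, a, h}; in D→R F, the suffix after F is empty, so FOLLOW(F) ⊇ FOLLOW(D) = {$, a, h}; in R→F, the suffix after F is empty, so FOLLOW(F) ⊇ FOLLOW(R) = {$, a, h}. Thus FOLLOW(F) = {$, a, h}.
FOLLOW(R): in S→R, the suffix after R is empty, so FOLLOW(R) ⊇ FOLLOW(S) = {$, a, h}; in D→R F, R is followed by F with FIRST {a, h}; in F→a R S, R is followed by S with FIRST {λ, a, h}; in F→a R S, the suffix after R is nullable, so FOLLOW(R) ⊇ FOLLOW(F) = {$, a, h}; in F→R a a, R is followed by a a with FIRST {a}; in F→h R, the suffix after R is empty, so FOLLOW(R) ⊇ FOLLOW(F) = {$, a, h}. Thus FOLLOW(R) = {$, a, h}.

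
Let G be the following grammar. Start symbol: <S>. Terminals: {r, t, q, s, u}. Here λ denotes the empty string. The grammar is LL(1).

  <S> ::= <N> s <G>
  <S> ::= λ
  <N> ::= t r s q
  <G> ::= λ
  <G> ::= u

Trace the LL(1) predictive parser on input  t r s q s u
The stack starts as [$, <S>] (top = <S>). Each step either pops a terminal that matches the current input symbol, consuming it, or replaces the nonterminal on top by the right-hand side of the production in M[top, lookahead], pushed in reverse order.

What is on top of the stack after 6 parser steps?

     Stack            Input          Action
  1  $ <S>            t r s q s u $  expand <S> ::= <N> s <G>
  2  $ <G> s <N>      t r s q s u $  expand <N> ::= t r s q
  3  $ <G> s q s r t  t r s q s u $  match t
  4  $ <G> s q s r    r s q s u $    match r
  5  $ <G> s q s      s q s u $      match s
  6  $ <G> s q        q s u $        match q
Stack after step 6: $ <G> s (top = s).

s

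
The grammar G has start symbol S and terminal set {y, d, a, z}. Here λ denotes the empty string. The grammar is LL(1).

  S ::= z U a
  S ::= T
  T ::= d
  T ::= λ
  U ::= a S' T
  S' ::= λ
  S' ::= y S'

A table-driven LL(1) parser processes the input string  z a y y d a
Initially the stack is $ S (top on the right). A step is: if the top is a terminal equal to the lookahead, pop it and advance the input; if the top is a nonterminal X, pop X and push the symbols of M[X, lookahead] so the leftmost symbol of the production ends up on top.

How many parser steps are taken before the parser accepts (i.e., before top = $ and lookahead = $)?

      Stack       Input          Action
   1  $ S         z a y y d a $  expand S ::= z U a
   2  $ a U z     z a y y d a $  match z
   3  $ a U       a y y d a $    expand U ::= a S' T
   4  $ a T S' a  a y y d a $    match a
   5  $ a T S'    y y d a $      expand S' ::= y S'
   6  $ a T S' y  y y d a $      match y
   7  $ a T S'    y d a $        expand S' ::= y S'
   8  $ a T S' y  y d a $        match y
   9  $ a T S'    d a $          expand S' ::= λ
  10  $ a T       d a $          expand T ::= d
  11  $ a d       d a $          match d
  12  $ a         a $            match a
Accept reached after 12 steps.

12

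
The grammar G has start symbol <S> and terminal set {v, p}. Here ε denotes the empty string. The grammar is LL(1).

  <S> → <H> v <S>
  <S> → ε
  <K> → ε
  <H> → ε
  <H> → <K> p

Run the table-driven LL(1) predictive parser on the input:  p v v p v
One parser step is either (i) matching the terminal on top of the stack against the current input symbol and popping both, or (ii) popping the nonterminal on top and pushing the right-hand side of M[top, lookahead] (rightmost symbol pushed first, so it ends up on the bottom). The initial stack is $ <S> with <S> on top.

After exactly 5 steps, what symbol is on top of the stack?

step 1: stack=$ <S>  input=p v v p v $  — expand <S> → <H> v <S>
step 2: stack=$ <S> v <H>  input=p v v p v $  — expand <H> → <K> p
step 3: stack=$ <S> v p <K>  input=p v v p v $  — expand <K> → ε
step 4: stack=$ <S> v p  input=p v v p v $  — match p
step 5: stack=$ <S> v  input=v v p v $  — match v
Stack after step 5: $ <S> (top = <S>).

<S>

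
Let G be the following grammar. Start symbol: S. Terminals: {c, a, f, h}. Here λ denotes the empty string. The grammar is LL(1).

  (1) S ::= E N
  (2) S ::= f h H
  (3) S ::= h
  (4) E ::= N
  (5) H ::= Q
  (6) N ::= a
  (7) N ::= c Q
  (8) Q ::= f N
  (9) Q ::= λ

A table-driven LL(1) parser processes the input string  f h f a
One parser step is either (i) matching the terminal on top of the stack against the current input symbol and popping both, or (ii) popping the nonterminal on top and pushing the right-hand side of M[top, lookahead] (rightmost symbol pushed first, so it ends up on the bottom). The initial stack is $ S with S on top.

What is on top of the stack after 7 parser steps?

a

step 1: stack=$ S  input=f h f a $  — expand S ::= f h H
step 2: stack=$ H h f  input=f h f a $  — match f
step 3: stack=$ H h  input=h f a $  — match h
step 4: stack=$ H  input=f a $  — expand H ::= Q
step 5: stack=$ Q  input=f a $  — expand Q ::= f N
step 6: stack=$ N f  input=f a $  — match f
step 7: stack=$ N  input=a $  — expand N ::= a
Stack after step 7: $ a (top = a).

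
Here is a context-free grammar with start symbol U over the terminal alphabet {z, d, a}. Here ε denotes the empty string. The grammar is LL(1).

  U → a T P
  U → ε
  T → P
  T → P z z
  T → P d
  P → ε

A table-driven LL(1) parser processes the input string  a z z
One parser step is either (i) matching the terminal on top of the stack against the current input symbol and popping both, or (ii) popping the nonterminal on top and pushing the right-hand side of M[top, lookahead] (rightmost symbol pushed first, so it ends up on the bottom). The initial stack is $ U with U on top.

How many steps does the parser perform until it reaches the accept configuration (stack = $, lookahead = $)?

7

     Stack      Input    Action
  1  $ U        a z z $  expand U → a T P
  2  $ P T a    a z z $  match a
  3  $ P T      z z $    expand T → P z z
  4  $ P z z P  z z $    expand P → ε
  5  $ P z z    z z $    match z
  6  $ P z      z $      match z
  7  $ P        $        expand P → ε
Accept reached after 7 steps.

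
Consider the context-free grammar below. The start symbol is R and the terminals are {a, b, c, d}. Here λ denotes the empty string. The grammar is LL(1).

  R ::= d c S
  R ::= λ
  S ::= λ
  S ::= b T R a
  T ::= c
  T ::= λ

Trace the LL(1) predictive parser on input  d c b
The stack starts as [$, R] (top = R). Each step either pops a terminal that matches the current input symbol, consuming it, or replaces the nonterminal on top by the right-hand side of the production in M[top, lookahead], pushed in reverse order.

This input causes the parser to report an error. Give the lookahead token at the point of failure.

     Stack      Input    Action
  1  $ R        d c b $  expand R ::= d c S
  2  $ S c d    d c b $  match d
  3  $ S c      c b $    match c
  4  $ S        b $      expand S ::= b T R a
  5  $ a R T b  b $      match b
  6  $ a R T    $        error: M[T, $] is empty

$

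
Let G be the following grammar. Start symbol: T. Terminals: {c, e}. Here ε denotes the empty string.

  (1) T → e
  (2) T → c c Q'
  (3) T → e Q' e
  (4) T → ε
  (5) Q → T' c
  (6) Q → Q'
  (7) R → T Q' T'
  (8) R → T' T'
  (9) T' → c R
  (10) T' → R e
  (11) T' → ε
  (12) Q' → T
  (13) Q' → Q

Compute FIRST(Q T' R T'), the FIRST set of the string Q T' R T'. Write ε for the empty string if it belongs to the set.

{ε, c, e}

FIRST(T): from T→e we get {e}; from T→c c Q' we get {c}; from T→e Q' e we get {e}; from T→ε we get {ε}. So FIRST(T) = {ε, c, e}.
FIRST(Q): from Q→T' c we get {c, e}; from Q→Q' we get {ε, c, e}. So FIRST(Q) = {ε, c, e}.
FIRST(Q'): from Q'→T we get {ε, c, e}; from Q'→Q we get {ε, c, e}. So FIRST(Q') = {ε, c, e}.
FIRST(R): from R→T Q' T' we get {ε, c, e}; from R→T' T' we get {ε, c, e}. So FIRST(R) = {ε, c, e}.
FIRST(T'): from T'→c R we get {c}; from T'→R e we get {c, e}; from T'→ε we get {ε}. So FIRST(T') = {ε, c, e}.
FIRST(Q T' R T'): take FIRST of each symbol in turn, carrying on past any symbol whose FIRST contains ε; result {ε, c, e}.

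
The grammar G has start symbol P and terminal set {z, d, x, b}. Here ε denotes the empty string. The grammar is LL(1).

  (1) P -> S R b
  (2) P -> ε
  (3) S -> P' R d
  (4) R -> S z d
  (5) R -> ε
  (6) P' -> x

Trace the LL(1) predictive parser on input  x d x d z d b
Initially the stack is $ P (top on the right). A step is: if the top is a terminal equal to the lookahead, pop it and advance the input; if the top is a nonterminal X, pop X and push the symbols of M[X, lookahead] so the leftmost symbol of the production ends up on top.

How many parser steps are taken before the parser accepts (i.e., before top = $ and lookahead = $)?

      Stack           Input            Action
   1  $ P             x d x d z d b $  expand P -> S R b
   2  $ b R S         x d x d z d b $  expand S -> P' R d
   3  $ b R d R P'    x d x d z d b $  expand P' -> x
   4  $ b R d R x     x d x d z d b $  match x
   5  $ b R d R       d x d z d b $    expand R -> ε
   6  $ b R d         d x d z d b $    match d
   7  $ b R           x d z d b $      expand R -> S z d
   8  $ b d z S       x d z d b $      expand S -> P' R d
   9  $ b d z d R P'  x d z d b $      expand P' -> x
  10  $ b d z d R x   x d z d b $      match x
  11  $ b d z d R     d z d b $        expand R -> ε
  12  $ b d z d       d z d b $        match d
  13  $ b d z         z d b $          match z
  14  $ b d           d b $            match d
  15  $ b             b $              match b
Accept reached after 15 steps.

15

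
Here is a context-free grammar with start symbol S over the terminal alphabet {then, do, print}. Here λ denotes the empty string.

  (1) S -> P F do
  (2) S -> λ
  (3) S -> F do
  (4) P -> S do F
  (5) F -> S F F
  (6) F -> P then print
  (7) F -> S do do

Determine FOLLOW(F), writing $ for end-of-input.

{do, then}

FIRST(S) = {λ, do}  (via P F do, F do)
FIRST(P) = {do}  (via S do F)
FIRST(F) = {do}  (via S F F, P then print, S do do)
FOLLOW(S) includes $ since S is the start symbol.
FOLLOW(S): in P->S do F, S is followed by do F with FIRST {do}; in F->S F F, S is followed by F F with FIRST {do}; in F->S do do, S is followed by do do with FIRST {do}. Thus FOLLOW(S) = {$, do}.
FOLLOW(P): in S->P F do, P is followed by F do with FIRST {do}; in F->P then print, P is followed by then print with FIRST {then}. Thus FOLLOW(P) = {do, then}.
FOLLOW(F): in S->P F do, F is followed by do with FIRST {do}; in S->F do, F is followed by do with FIRST {do}; in P->S do F, the suffix after F is empty, so FOLLOW(F) ⊇ FOLLOW(P) = {do, then}; in F->S F F (occurrence 1), F is followed by F with FIRST {do}; in F->S F F (occurrence 2), the suffix after F is empty (adds nothing new). Thus FOLLOW(F) = {do, then}.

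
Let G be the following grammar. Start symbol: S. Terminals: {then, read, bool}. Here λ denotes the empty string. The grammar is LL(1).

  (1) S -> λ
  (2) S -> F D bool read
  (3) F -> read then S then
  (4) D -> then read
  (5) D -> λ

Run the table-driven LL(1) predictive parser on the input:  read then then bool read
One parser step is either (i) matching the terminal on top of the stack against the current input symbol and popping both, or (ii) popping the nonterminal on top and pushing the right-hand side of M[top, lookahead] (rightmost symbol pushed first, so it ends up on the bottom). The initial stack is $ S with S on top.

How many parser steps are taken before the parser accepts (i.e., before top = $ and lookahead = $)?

9

     Stack                           Input                       Action
  1  $ S                             read then then bool read $  expand S -> F D bool read
  2  $ read bool D F                 read then then bool read $  expand F -> read then S then
  3  $ read bool D then S then read  read then then bool read $  match read
  4  $ read bool D then S then       then then bool read $       match then
  5  $ read bool D then S            then bool read $            expand S -> λ
  6  $ read bool D then              then bool read $            match then
  7  $ read bool D                   bool read $                 expand D -> λ
  8  $ read bool                     bool read $                 match bool
  9  $ read                          read $                      match read
Accept reached after 9 steps.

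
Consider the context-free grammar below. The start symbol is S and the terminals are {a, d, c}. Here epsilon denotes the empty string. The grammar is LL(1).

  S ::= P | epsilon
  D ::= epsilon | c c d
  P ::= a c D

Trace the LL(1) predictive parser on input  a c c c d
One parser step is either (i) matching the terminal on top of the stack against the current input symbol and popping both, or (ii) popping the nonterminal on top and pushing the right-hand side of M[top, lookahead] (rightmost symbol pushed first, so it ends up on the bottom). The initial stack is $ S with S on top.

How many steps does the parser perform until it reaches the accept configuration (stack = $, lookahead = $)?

8

     Stack    Input        Action
  1  $ S      a c c c d $  expand S ::= P
  2  $ P      a c c c d $  expand P ::= a c D
  3  $ D c a  a c c c d $  match a
  4  $ D c    c c c d $    match c
  5  $ D      c c d $      expand D ::= c c d
  6  $ d c c  c c d $      match c
  7  $ d c    c d $        match c
  8  $ d      d $          match d
Accept reached after 8 steps.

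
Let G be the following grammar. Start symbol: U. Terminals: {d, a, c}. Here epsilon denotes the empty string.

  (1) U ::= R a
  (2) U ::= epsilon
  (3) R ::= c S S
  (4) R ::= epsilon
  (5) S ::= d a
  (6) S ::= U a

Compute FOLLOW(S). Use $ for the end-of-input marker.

{a, c, d}

FIRST(R): from R::=c S S we get {c}; from R::=epsilon we get {epsilon}. So FIRST(R) = {epsilon, c}.
FIRST(U): from U::=R a we get {a, c}; from U::=epsilon we get {epsilon}. So FIRST(U) = {epsilon, a, c}.
FIRST(S): from S::=d a we get {d}; from S::=U a we get {a, c}. So FIRST(S) = {a, c, d}.
FOLLOW(U) includes $ since U is the start symbol.
FOLLOW(U): in S::=U a, U is followed by a with FIRST {a}. Thus FOLLOW(U) = {$, a}.
FOLLOW(R): in U::=R a, R is followed by a with FIRST {a}. Thus FOLLOW(R) = {a}.
FOLLOW(S): in R::=c S S (occurrence 1), S is followed by S with FIRST {a, c, d}; in R::=c S S (occurrence 2), the suffix after S is empty, so FOLLOW(S) ⊇ FOLLOW(R) = {a}. Thus FOLLOW(S) = {a, c, d}.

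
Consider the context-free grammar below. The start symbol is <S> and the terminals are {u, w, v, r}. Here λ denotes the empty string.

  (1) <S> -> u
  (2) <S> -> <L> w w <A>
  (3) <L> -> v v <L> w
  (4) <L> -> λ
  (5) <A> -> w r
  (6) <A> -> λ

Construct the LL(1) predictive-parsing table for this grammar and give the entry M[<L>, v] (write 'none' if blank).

<L> -> v v <L> w

FIRST(<L>) = {λ, v}
FIRST(<A>) = {λ, w}
FIRST(<S>) = {u, v, w}  (via <L> w w <A>)
FOLLOW(<S>) includes $ since <S> is the start symbol.
FOLLOW(<L>): in <S>-><L> w w <A>, <L> is followed by w w <A> with FIRST {w}; in <L>->v v <L> w, <L> is followed by w with FIRST {w}. Thus FOLLOW(<L>) = {w}.
For <L> -> v v <L> w: FIRST(v v <L> w) = {v}, so it goes in M[<L>, t] for t ∈ {v}.
For <L> -> λ: FIRST(λ) = {λ}, so it goes in M[<L>, t] for t ∈ {}; since λ ∈ FIRST, also for every t ∈ FOLLOW(<L>) = {w}.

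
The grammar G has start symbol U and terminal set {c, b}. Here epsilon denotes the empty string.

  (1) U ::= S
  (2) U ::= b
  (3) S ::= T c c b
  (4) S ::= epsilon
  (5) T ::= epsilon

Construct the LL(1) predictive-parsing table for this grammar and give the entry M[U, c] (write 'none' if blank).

U ::= S

FIRST(T): from T::=epsilon we get {epsilon}. So FIRST(T) = {epsilon}.
FIRST(S): from S::=T c c b we get {c}; from S::=epsilon we get {epsilon}. So FIRST(S) = {epsilon, c}.
FIRST(U): from U::=S we get {epsilon, c}; from U::=b we get {b}. So FIRST(U) = {epsilon, b, c}.
FOLLOW(U) includes $ since U is the start symbol.
FOLLOW(U): U appears on no right-hand side. Thus FOLLOW(U) = {$}.
For U ::= S: FIRST(S) = {epsilon, c}, so it goes in M[U, t] for t ∈ {c}; since epsilon ∈ FIRST, also for every t ∈ FOLLOW(U) = {$}.
For U ::= b: FIRST(b) = {b}, so it goes in M[U, t] for t ∈ {b}.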